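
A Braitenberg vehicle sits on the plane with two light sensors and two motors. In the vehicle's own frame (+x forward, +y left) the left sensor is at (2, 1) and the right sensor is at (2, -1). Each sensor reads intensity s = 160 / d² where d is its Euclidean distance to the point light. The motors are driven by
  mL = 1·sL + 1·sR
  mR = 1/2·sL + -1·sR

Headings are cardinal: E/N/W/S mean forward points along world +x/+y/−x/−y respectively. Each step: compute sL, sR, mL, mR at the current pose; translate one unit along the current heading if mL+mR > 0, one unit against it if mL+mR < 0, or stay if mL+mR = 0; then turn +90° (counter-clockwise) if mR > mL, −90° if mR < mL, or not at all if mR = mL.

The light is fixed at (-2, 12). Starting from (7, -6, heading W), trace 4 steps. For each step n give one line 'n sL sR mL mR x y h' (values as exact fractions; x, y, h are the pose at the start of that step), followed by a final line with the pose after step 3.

n=0: pose=(7,-6,W); sL=16/41, sR=80/169; mL=5984/6929, mR=-1928/6929; mL+mR=24/41 → advance +1; mR−mL=-7912/6929 → turn -1·90°
n=1: pose=(6,-6,N); sL=32/61, sR=160/337; mL=20544/20557, mR=-4368/20557; mL+mR=48/61 → advance +1; mR−mL=-24912/20557 → turn -1·90°
n=2: pose=(6,-5,E); sL=40/89, sR=20/53; mL=3900/4717, mR=-720/4717; mL+mR=60/89 → advance +1; mR−mL=-4620/4717 → turn -1·90°
n=3: pose=(7,-5,S); sL=160/461, sR=32/85; mL=28352/39185, mR=-7952/39185; mL+mR=240/461 → advance +1; mR−mL=-36304/39185 → turn -1·90°

0 16/41 80/169 5984/6929 -1928/6929 7 -6 W
1 32/61 160/337 20544/20557 -4368/20557 6 -6 N
2 40/89 20/53 3900/4717 -720/4717 6 -5 E
3 160/461 32/85 28352/39185 -7952/39185 7 -5 S
final 7 -6 W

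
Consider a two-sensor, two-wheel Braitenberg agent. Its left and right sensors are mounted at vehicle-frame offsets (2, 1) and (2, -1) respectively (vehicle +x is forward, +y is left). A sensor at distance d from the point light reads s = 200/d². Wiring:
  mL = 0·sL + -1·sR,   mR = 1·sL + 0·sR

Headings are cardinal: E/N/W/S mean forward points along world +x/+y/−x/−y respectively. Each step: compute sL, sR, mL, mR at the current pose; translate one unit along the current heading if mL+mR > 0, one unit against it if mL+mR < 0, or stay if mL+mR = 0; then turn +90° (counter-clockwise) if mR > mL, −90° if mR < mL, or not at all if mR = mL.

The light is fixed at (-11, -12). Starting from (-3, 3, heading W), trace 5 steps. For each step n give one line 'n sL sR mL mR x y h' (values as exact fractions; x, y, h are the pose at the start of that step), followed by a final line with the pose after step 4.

n=0: pose=(-3,3,W); sL=25/29, sR=50/73; mL=-50/73, mR=25/29; mL+mR=375/2117 → advance +1; mR−mL=3275/2117 → turn +1·90°
n=1: pose=(-4,3,S); sL=200/233, sR=40/41; mL=-40/41, mR=200/233; mL+mR=-1120/9553 → advance -1; mR−mL=17520/9553 → turn +1·90°
n=2: pose=(-4,4,E); sL=20/37, sR=100/153; mL=-100/153, mR=20/37; mL+mR=-640/5661 → advance -1; mR−mL=6760/5661 → turn +1·90°
n=3: pose=(-5,4,N); sL=200/349, sR=200/373; mL=-200/373, mR=200/349; mL+mR=4800/130177 → advance +1; mR−mL=144400/130177 → turn +1·90°
n=4: pose=(-5,5,W); sL=25/34, sR=10/17; mL=-10/17, mR=25/34; mL+mR=5/34 → advance +1; mR−mL=45/34 → turn +1·90°

0 25/29 50/73 -50/73 25/29 -3 3 W
1 200/233 40/41 -40/41 200/233 -4 3 S
2 20/37 100/153 -100/153 20/37 -4 4 E
3 200/349 200/373 -200/373 200/349 -5 4 N
4 25/34 10/17 -10/17 25/34 -5 5 W
final -6 5 S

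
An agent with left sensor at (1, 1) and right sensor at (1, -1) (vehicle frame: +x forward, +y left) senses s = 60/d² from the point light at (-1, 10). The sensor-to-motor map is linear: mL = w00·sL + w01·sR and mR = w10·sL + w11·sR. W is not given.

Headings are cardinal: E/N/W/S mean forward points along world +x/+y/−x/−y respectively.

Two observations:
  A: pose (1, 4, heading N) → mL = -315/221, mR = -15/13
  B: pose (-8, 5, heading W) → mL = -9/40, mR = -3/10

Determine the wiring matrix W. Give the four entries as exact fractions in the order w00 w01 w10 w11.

obs A: pose=(1,4,N) → sL=30/13, sR=30/17, mL=-315/221, mR=-15/13
obs B: pose=(-8,5,W) → sL=3/5, sR=3/4, mL=-9/40, mR=-3/10
sensor matrix S = [[30/13, 30/17], [3/5, 3/4]]; det S = 297/442
solve [mL_A; mL_B] = S·[w00; w01] and [mR_A; mR_B] = S·[w10; w11]:
  w00 = -1, w01 = 1/2, w10 = -1/2, w11 = 0

-1 1/2 -1/2 0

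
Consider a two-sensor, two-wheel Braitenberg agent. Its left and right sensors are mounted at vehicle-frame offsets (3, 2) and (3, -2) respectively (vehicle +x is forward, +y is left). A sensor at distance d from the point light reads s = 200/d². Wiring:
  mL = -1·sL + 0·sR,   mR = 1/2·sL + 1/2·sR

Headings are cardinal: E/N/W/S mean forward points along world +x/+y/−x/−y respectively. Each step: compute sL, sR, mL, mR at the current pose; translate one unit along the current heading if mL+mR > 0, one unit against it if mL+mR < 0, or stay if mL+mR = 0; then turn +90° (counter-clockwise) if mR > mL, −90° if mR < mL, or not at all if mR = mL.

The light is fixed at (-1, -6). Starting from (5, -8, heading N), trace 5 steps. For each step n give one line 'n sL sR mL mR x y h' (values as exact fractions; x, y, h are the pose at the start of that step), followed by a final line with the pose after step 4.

0 200/17 40/13 -200/17 1640/221 5 -8 N
1 100/17 20 -100/17 220/17 5 -9 W
2 40/17 40/9 -40/17 520/153 4 -9 S
3 50/17 2 -50/17 42/17 4 -10 E
4 40 200/37 -40 840/37 3 -10 N
final 3 -11 W

n=0: pose=(5,-8,N); sL=200/17, sR=40/13; mL=-200/17, mR=1640/221; mL+mR=-960/221 → advance -1; mR−mL=4240/221 → turn +1·90°
n=1: pose=(5,-9,W); sL=100/17, sR=20; mL=-100/17, mR=220/17; mL+mR=120/17 → advance +1; mR−mL=320/17 → turn +1·90°
n=2: pose=(4,-9,S); sL=40/17, sR=40/9; mL=-40/17, mR=520/153; mL+mR=160/153 → advance +1; mR−mL=880/153 → turn +1·90°
n=3: pose=(4,-10,E); sL=50/17, sR=2; mL=-50/17, mR=42/17; mL+mR=-8/17 → advance -1; mR−mL=92/17 → turn +1·90°
n=4: pose=(3,-10,N); sL=40, sR=200/37; mL=-40, mR=840/37; mL+mR=-640/37 → advance -1; mR−mL=2320/37 → turn +1·90°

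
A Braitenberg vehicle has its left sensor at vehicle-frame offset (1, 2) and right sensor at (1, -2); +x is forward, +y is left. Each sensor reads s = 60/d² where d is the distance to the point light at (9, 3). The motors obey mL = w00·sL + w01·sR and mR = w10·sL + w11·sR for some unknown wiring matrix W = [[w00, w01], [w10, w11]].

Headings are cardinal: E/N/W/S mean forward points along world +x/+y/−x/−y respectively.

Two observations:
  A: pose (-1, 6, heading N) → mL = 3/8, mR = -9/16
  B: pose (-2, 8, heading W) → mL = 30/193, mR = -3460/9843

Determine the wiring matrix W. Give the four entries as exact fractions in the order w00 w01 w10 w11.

0 1/2 -1/2 -1/2

obs A: pose=(-1,6,N) → sL=3/8, sR=3/4, mL=3/8, mR=-9/16
obs B: pose=(-2,8,W) → sL=20/51, sR=60/193, mL=30/193, mR=-3460/9843
sensor matrix S = [[3/8, 3/4], [20/51, 60/193]]; det S = -1165/6562
solve [mL_A; mL_B] = S·[w00; w01] and [mR_A; mR_B] = S·[w10; w11]:
  w00 = 0, w01 = 1/2, w10 = -1/2, w11 = -1/2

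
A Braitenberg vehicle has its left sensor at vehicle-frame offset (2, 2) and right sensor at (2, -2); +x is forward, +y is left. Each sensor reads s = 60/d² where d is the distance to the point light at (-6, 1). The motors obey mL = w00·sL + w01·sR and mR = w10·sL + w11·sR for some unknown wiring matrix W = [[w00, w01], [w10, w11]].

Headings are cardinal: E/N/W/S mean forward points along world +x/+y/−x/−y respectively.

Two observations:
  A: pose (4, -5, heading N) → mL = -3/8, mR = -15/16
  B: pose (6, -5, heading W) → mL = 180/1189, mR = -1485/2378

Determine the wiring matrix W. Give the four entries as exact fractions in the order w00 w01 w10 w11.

obs A: pose=(4,-5,N) → sL=3/4, sR=3/8, mL=-3/8, mR=-15/16
obs B: pose=(6,-5,W) → sL=15/41, sR=15/29, mL=180/1189, mR=-1485/2378
sensor matrix S = [[3/4, 3/8], [15/41, 15/29]]; det S = 2385/9512
solve [mL_A; mL_B] = S·[w00; w01] and [mR_A; mR_B] = S·[w10; w11]:
  w00 = -1, w01 = 1, w10 = -1, w11 = -1/2

-1 1 -1 -1/2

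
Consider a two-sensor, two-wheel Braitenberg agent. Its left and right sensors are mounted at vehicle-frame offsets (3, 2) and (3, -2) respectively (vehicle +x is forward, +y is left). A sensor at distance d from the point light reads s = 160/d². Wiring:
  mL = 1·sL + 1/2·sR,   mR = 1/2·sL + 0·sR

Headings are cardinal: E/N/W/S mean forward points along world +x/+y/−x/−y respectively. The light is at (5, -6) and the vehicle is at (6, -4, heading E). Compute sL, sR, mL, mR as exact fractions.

5 10 10 5/2

left sensor world pos  = (9, -2); dL² = 32
right sensor world pos = (9, -6); dR² = 16
sL = 160/32 = 5
sR = 160/16 = 10
mL = 1·sL + 1/2·sR = 10
mR = 1/2·sL + 0·sR = 5/2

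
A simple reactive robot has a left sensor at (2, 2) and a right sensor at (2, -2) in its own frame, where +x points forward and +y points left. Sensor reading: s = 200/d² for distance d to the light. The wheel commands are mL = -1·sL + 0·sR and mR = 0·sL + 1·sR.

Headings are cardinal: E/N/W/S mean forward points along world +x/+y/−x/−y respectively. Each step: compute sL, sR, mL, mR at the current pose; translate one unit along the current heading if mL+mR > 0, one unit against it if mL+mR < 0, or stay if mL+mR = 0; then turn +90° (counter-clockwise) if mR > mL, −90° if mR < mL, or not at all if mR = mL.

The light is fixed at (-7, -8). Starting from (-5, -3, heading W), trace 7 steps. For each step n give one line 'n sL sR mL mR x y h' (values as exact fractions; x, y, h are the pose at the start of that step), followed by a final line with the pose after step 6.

0 200/9 200/49 -200/9 200/49 -5 -3 W
1 100/17 20 -100/17 20 -4 -3 S
2 200/61 200/29 -200/61 200/29 -4 -4 E
3 5 25/9 -5 25/9 -3 -4 N
4 40 200/29 -40 200/29 -3 -5 W
5 4 20 -4 20 -2 -5 S
6 40/13 200/49 -40/13 200/49 -2 -6 E
final -1 -6 N

n=0: pose=(-5,-3,W); sL=200/9, sR=200/49; mL=-200/9, mR=200/49; mL+mR=-8000/441 → advance -1; mR−mL=11600/441 → turn +1·90°
n=1: pose=(-4,-3,S); sL=100/17, sR=20; mL=-100/17, mR=20; mL+mR=240/17 → advance +1; mR−mL=440/17 → turn +1·90°
n=2: pose=(-4,-4,E); sL=200/61, sR=200/29; mL=-200/61, mR=200/29; mL+mR=6400/1769 → advance +1; mR−mL=18000/1769 → turn +1·90°
n=3: pose=(-3,-4,N); sL=5, sR=25/9; mL=-5, mR=25/9; mL+mR=-20/9 → advance -1; mR−mL=70/9 → turn +1·90°
n=4: pose=(-3,-5,W); sL=40, sR=200/29; mL=-40, mR=200/29; mL+mR=-960/29 → advance -1; mR−mL=1360/29 → turn +1·90°
n=5: pose=(-2,-5,S); sL=4, sR=20; mL=-4, mR=20; mL+mR=16 → advance +1; mR−mL=24 → turn +1·90°
n=6: pose=(-2,-6,E); sL=40/13, sR=200/49; mL=-40/13, mR=200/49; mL+mR=640/637 → advance +1; mR−mL=4560/637 → turn +1·90°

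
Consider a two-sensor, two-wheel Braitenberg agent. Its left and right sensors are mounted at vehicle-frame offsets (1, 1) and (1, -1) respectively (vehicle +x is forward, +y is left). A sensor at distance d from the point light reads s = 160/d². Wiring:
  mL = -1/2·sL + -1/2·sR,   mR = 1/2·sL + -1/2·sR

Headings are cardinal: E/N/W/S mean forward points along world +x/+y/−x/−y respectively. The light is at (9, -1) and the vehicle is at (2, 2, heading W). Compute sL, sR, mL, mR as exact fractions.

left sensor world pos  = (1, 1); dL² = 68
right sensor world pos = (1, 3); dR² = 80
sL = 160/68 = 40/17
sR = 160/80 = 2
mL = -1/2·sL + -1/2·sR = -37/17
mR = 1/2·sL + -1/2·sR = 3/17

40/17 2 -37/17 3/17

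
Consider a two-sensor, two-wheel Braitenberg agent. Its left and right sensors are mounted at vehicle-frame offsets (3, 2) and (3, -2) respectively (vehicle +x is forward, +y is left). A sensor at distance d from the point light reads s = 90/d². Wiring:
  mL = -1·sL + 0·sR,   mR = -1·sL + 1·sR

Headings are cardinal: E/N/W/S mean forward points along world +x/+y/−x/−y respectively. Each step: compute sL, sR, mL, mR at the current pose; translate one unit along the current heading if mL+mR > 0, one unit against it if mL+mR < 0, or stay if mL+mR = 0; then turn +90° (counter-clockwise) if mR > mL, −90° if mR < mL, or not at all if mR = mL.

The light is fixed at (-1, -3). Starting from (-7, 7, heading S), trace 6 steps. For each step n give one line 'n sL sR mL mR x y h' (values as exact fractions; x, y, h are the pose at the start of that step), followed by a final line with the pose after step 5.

0 18/13 90/113 -18/13 -864/1469 -7 7 S
1 45/89 1 -45/89 44/89 -7 8 E
2 90/277 90/221 -90/277 5040/61217 -8 8 N
3 45/82 45/122 -45/82 -450/2501 -8 7 W
4 18/13 90/113 -18/13 -864/1469 -7 7 S
5 45/89 1 -45/89 44/89 -7 8 E
final -8 8 N

n=0: pose=(-7,7,S); sL=18/13, sR=90/113; mL=-18/13, mR=-864/1469; mL+mR=-2898/1469 → advance -1; mR−mL=90/113 → turn +1·90°
n=1: pose=(-7,8,E); sL=45/89, sR=1; mL=-45/89, mR=44/89; mL+mR=-1/89 → advance -1; mR−mL=1 → turn +1·90°
n=2: pose=(-8,8,N); sL=90/277, sR=90/221; mL=-90/277, mR=5040/61217; mL+mR=-14850/61217 → advance -1; mR−mL=90/221 → turn +1·90°
n=3: pose=(-8,7,W); sL=45/82, sR=45/122; mL=-45/82, mR=-450/2501; mL+mR=-3645/5002 → advance -1; mR−mL=45/122 → turn +1·90°
n=4: pose=(-7,7,S); sL=18/13, sR=90/113; mL=-18/13, mR=-864/1469; mL+mR=-2898/1469 → advance -1; mR−mL=90/113 → turn +1·90°
n=5: pose=(-7,8,E); sL=45/89, sR=1; mL=-45/89, mR=44/89; mL+mR=-1/89 → advance -1; mR−mL=1 → turn +1·90°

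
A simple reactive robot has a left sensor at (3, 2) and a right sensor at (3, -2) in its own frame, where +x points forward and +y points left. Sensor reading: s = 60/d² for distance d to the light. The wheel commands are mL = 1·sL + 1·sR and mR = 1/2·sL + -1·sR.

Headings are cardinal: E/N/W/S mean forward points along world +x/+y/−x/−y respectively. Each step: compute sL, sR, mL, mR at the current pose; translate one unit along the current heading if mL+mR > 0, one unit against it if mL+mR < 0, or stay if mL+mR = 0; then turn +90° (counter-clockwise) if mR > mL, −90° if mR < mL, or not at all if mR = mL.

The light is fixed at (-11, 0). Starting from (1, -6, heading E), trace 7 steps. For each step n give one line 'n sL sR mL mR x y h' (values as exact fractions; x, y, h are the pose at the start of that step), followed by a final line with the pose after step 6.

0 60/241 60/289 31800/69649 -5790/69649 1 -6 E
1 10/51 30/101 2540/5151 -1025/5151 2 -6 S
2 60/181 12/25 3672/4525 -1422/4525 2 -7 W
3 15/29 15/53 1230/1537 -75/3074 1 -7 N
4 60/241 60/289 31800/69649 -5790/69649 1 -6 E
5 10/51 30/101 2540/5151 -1025/5151 2 -6 S
6 60/181 12/25 3672/4525 -1422/4525 2 -7 W
final 1 -7 N

n=0: pose=(1,-6,E); sL=60/241, sR=60/289; mL=31800/69649, mR=-5790/69649; mL+mR=90/241 → advance +1; mR−mL=-37590/69649 → turn -1·90°
n=1: pose=(2,-6,S); sL=10/51, sR=30/101; mL=2540/5151, mR=-1025/5151; mL+mR=5/17 → advance +1; mR−mL=-3565/5151 → turn -1·90°
n=2: pose=(2,-7,W); sL=60/181, sR=12/25; mL=3672/4525, mR=-1422/4525; mL+mR=90/181 → advance +1; mR−mL=-5094/4525 → turn -1·90°
n=3: pose=(1,-7,N); sL=15/29, sR=15/53; mL=1230/1537, mR=-75/3074; mL+mR=45/58 → advance +1; mR−mL=-2535/3074 → turn -1·90°
n=4: pose=(1,-6,E); sL=60/241, sR=60/289; mL=31800/69649, mR=-5790/69649; mL+mR=90/241 → advance +1; mR−mL=-37590/69649 → turn -1·90°
n=5: pose=(2,-6,S); sL=10/51, sR=30/101; mL=2540/5151, mR=-1025/5151; mL+mR=5/17 → advance +1; mR−mL=-3565/5151 → turn -1·90°
n=6: pose=(2,-7,W); sL=60/181, sR=12/25; mL=3672/4525, mR=-1422/4525; mL+mR=90/181 → advance +1; mR−mL=-5094/4525 → turn -1·90°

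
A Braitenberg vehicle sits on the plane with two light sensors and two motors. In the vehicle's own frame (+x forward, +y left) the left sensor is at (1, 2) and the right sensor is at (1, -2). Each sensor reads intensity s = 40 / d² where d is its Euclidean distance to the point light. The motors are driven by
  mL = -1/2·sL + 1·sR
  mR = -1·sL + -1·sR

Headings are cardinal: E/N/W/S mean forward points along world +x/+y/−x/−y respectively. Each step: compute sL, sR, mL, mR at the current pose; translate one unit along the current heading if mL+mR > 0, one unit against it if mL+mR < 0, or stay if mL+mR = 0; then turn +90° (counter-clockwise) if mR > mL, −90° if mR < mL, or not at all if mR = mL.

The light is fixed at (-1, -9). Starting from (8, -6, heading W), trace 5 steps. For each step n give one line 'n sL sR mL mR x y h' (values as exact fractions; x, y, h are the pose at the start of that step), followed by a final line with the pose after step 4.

n=0: pose=(8,-6,W); sL=8/13, sR=40/89; mL=164/1157, mR=-1232/1157; mL+mR=-12/13 → advance -1; mR−mL=-1396/1157 → turn -1·90°
n=1: pose=(9,-6,N); sL=1/2, sR=1/4; mL=0, mR=-3/4; mL+mR=-3/4 → advance -1; mR−mL=-3/4 → turn -1·90°
n=2: pose=(9,-7,E); sL=40/137, sR=40/121; mL=3060/16577, mR=-10320/16577; mL+mR=-60/137 → advance -1; mR−mL=-13380/16577 → turn -1·90°
n=3: pose=(8,-7,S); sL=20/61, sR=4/5; mL=194/305, mR=-344/305; mL+mR=-30/61 → advance -1; mR−mL=-538/305 → turn -1·90°
n=4: pose=(8,-6,W); sL=8/13, sR=40/89; mL=164/1157, mR=-1232/1157; mL+mR=-12/13 → advance -1; mR−mL=-1396/1157 → turn -1·90°

0 8/13 40/89 164/1157 -1232/1157 8 -6 W
1 1/2 1/4 0 -3/4 9 -6 N
2 40/137 40/121 3060/16577 -10320/16577 9 -7 E
3 20/61 4/5 194/305 -344/305 8 -7 S
4 8/13 40/89 164/1157 -1232/1157 8 -6 W
final 9 -6 N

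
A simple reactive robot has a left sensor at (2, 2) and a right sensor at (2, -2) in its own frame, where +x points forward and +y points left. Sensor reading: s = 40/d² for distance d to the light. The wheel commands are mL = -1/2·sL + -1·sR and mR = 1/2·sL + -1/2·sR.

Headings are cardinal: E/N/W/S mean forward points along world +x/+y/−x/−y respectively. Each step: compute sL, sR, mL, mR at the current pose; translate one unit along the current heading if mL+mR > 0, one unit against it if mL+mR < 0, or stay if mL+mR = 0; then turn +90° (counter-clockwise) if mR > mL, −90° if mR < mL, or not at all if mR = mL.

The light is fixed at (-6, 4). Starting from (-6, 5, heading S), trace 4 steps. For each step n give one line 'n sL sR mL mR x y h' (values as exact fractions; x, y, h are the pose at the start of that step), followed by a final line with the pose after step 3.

0 8 8 -12 0 -6 5 S
1 2 10 -11 -4 -6 6 E
2 8/5 40/17 -268/85 -32/85 -7 6 N
3 4 20/9 -38/9 8/9 -7 5 W
final -6 5 S

n=0: pose=(-6,5,S); sL=8, sR=8; mL=-12, mR=0; mL+mR=-12 → advance -1; mR−mL=12 → turn +1·90°
n=1: pose=(-6,6,E); sL=2, sR=10; mL=-11, mR=-4; mL+mR=-15 → advance -1; mR−mL=7 → turn +1·90°
n=2: pose=(-7,6,N); sL=8/5, sR=40/17; mL=-268/85, mR=-32/85; mL+mR=-60/17 → advance -1; mR−mL=236/85 → turn +1·90°
n=3: pose=(-7,5,W); sL=4, sR=20/9; mL=-38/9, mR=8/9; mL+mR=-10/3 → advance -1; mR−mL=46/9 → turn +1·90°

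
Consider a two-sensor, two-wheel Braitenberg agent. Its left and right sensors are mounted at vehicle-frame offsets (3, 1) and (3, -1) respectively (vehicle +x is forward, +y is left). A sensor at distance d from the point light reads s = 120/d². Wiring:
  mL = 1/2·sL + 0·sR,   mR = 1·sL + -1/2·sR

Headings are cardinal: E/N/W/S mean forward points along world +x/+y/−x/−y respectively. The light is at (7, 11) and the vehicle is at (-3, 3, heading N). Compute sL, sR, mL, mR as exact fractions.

60/73 60/53 30/73 990/3869

left sensor world pos  = (-4, 6); dL² = 146
right sensor world pos = (-2, 6); dR² = 106
sL = 120/146 = 60/73
sR = 120/106 = 60/53
mL = 1/2·sL + 0·sR = 30/73
mR = 1·sL + -1/2·sR = 990/3869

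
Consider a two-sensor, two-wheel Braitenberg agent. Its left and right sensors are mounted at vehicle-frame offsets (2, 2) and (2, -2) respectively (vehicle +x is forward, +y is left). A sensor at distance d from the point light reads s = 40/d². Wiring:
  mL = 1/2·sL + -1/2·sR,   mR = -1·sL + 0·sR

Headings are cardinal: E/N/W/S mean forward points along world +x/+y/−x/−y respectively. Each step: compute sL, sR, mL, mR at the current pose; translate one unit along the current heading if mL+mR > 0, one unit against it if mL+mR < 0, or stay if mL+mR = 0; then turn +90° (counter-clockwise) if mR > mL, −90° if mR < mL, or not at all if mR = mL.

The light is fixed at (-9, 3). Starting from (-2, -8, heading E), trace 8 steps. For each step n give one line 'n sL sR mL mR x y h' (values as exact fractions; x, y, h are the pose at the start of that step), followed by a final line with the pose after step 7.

0 20/81 4/25 88/2025 -20/81 -2 -8 E
1 40/233 8/37 -192/8621 -40/233 -3 -8 S
2 1/4 1/2 -1/8 -1/4 -3 -7 W
3 40/89 8/29 224/2581 -40/89 -2 -7 N
4 20/81 4/25 88/2025 -20/81 -2 -8 E
5 40/233 8/37 -192/8621 -40/233 -3 -8 S
6 1/4 1/2 -1/8 -1/4 -3 -7 W
7 40/89 8/29 224/2581 -40/89 -2 -7 N
final -2 -8 E

n=0: pose=(-2,-8,E); sL=20/81, sR=4/25; mL=88/2025, mR=-20/81; mL+mR=-412/2025 → advance -1; mR−mL=-196/675 → turn -1·90°
n=1: pose=(-3,-8,S); sL=40/233, sR=8/37; mL=-192/8621, mR=-40/233; mL+mR=-1672/8621 → advance -1; mR−mL=-1288/8621 → turn -1·90°
n=2: pose=(-3,-7,W); sL=1/4, sR=1/2; mL=-1/8, mR=-1/4; mL+mR=-3/8 → advance -1; mR−mL=-1/8 → turn -1·90°
n=3: pose=(-2,-7,N); sL=40/89, sR=8/29; mL=224/2581, mR=-40/89; mL+mR=-936/2581 → advance -1; mR−mL=-1384/2581 → turn -1·90°
n=4: pose=(-2,-8,E); sL=20/81, sR=4/25; mL=88/2025, mR=-20/81; mL+mR=-412/2025 → advance -1; mR−mL=-196/675 → turn -1·90°
n=5: pose=(-3,-8,S); sL=40/233, sR=8/37; mL=-192/8621, mR=-40/233; mL+mR=-1672/8621 → advance -1; mR−mL=-1288/8621 → turn -1·90°
n=6: pose=(-3,-7,W); sL=1/4, sR=1/2; mL=-1/8, mR=-1/4; mL+mR=-3/8 → advance -1; mR−mL=-1/8 → turn -1·90°
n=7: pose=(-2,-7,N); sL=40/89, sR=8/29; mL=224/2581, mR=-40/89; mL+mR=-936/2581 → advance -1; mR−mL=-1384/2581 → turn -1·90°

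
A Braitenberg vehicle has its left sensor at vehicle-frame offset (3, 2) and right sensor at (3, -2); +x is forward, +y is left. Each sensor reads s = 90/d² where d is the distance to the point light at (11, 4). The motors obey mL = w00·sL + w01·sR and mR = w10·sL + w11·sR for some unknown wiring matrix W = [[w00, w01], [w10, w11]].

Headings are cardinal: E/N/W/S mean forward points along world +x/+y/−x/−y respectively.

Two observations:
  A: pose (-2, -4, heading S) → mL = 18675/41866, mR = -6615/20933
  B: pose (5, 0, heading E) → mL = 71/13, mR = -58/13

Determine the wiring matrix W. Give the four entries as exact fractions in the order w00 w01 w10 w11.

1/2 1 -1/2 -1/2

obs A: pose=(-2,-4,S) → sL=45/121, sR=45/173, mL=18675/41866, mR=-6615/20933
obs B: pose=(5,0,E) → sL=90/13, sR=2, mL=71/13, mR=-58/13
sensor matrix S = [[45/121, 45/173], [90/13, 2]]; det S = -287640/272129
solve [mL_A; mL_B] = S·[w00; w01] and [mR_A; mR_B] = S·[w10; w11]:
  w00 = 1/2, w01 = 1, w10 = -1/2, w11 = -1/2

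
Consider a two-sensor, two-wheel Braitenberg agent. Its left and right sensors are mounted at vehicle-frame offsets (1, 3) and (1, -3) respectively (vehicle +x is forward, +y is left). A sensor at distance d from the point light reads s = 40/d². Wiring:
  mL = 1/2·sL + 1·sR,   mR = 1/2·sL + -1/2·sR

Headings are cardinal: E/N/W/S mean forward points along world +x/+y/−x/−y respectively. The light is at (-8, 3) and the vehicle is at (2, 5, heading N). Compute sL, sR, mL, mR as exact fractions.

left sensor world pos  = (-1, 6); dL² = 58
right sensor world pos = (5, 6); dR² = 178
sL = 40/58 = 20/29
sR = 40/178 = 20/89
mL = 1/2·sL + 1·sR = 1470/2581
mR = 1/2·sL + -1/2·sR = 600/2581

20/29 20/89 1470/2581 600/2581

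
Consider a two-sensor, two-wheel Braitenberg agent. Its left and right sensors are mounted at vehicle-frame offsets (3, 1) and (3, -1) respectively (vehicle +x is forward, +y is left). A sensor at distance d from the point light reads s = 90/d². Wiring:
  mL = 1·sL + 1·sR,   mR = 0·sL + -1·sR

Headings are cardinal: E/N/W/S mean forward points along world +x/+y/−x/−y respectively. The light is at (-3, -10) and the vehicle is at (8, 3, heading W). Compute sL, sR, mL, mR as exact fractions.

left sensor world pos  = (5, 2); dL² = 208
right sensor world pos = (5, 4); dR² = 260
sL = 90/208 = 45/104
sR = 90/260 = 9/26
mL = 1·sL + 1·sR = 81/104
mR = 0·sL + -1·sR = -9/26

45/104 9/26 81/104 -9/26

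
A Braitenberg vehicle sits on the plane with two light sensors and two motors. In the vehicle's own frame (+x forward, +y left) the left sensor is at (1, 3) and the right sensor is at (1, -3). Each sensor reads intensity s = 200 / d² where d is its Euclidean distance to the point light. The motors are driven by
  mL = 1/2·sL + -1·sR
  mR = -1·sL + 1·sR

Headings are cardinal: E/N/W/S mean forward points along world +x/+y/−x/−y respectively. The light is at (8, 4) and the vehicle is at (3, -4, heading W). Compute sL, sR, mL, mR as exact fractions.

200/157 200/61 -25300/9577 19200/9577

left sensor world pos  = (2, -7); dL² = 157
right sensor world pos = (2, -1); dR² = 61
sL = 200/157 = 200/157
sR = 200/61 = 200/61
mL = 1/2·sL + -1·sR = -25300/9577
mR = -1·sL + 1·sR = 19200/9577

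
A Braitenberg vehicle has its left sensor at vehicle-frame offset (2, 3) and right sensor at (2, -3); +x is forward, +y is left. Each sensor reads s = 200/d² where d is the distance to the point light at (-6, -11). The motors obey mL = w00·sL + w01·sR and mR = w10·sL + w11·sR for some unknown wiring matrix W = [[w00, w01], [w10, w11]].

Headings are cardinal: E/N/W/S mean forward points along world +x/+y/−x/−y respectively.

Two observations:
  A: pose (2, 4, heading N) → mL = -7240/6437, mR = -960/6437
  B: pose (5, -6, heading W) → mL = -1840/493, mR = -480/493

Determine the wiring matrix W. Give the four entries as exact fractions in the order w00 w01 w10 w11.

-1 -1 -1 1

obs A: pose=(2,4,N) → sL=100/157, sR=20/41, mL=-7240/6437, mR=-960/6437
obs B: pose=(5,-6,W) → sL=40/17, sR=40/29, mL=-1840/493, mR=-480/493
sensor matrix S = [[100/157, 20/41], [40/17, 40/29]]; det S = -854400/3173441
solve [mL_A; mL_B] = S·[w00; w01] and [mR_A; mR_B] = S·[w10; w11]:
  w00 = -1, w01 = -1, w10 = -1, w11 = 1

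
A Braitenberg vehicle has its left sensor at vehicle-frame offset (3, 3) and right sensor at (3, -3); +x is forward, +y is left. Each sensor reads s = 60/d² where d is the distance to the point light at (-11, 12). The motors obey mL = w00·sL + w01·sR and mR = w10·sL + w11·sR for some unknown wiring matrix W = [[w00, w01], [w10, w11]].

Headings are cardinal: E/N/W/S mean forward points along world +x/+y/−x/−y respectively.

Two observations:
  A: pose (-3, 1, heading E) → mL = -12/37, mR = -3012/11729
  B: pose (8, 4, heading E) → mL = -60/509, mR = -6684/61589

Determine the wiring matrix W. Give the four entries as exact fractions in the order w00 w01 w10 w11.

obs A: pose=(-3,1,E) → sL=12/37, sR=60/317, mL=-12/37, mR=-3012/11729
obs B: pose=(8,4,E) → sL=60/509, sR=12/121, mL=-60/509, mR=-6684/61589
sensor matrix S = [[12/37, 60/317], [60/509, 12/121]]; det S = 7117632/722377381
solve [mL_A; mL_B] = S·[w00; w01] and [mR_A; mR_B] = S·[w10; w11]:
  w00 = -1, w01 = 0, w10 = -1/2, w11 = -1/2

-1 0 -1/2 -1/2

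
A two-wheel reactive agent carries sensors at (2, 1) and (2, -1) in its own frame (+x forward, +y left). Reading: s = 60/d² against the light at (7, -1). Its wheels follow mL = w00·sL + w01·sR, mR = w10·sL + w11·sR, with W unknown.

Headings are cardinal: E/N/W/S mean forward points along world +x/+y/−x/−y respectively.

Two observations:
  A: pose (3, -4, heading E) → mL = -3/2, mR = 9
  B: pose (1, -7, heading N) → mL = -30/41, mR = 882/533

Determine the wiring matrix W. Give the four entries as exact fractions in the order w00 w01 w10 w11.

obs A: pose=(3,-4,E) → sL=15/2, sR=3, mL=-3/2, mR=9
obs B: pose=(1,-7,N) → sL=12/13, sR=60/41, mL=-30/41, mR=882/533
sensor matrix S = [[15/2, 3], [12/13, 60/41]]; det S = 4374/533
solve [mL_A; mL_B] = S·[w00; w01] and [mR_A; mR_B] = S·[w10; w11]:
  w00 = 0, w01 = -1/2, w10 = 1, w11 = 1/2

0 -1/2 1 1/2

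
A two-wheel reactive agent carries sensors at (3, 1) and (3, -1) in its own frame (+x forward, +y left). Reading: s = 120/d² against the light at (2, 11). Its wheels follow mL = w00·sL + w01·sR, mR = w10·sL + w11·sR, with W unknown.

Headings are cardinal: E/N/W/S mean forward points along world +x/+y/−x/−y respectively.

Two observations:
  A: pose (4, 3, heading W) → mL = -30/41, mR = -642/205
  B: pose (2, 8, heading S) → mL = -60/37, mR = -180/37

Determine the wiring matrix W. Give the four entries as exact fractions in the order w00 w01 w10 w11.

obs A: pose=(4,3,W) → sL=60/41, sR=12/5, mL=-30/41, mR=-642/205
obs B: pose=(2,8,S) → sL=120/37, sR=120/37, mL=-60/37, mR=-180/37
sensor matrix S = [[60/41, 12/5], [120/37, 120/37]]; det S = -4608/1517
solve [mL_A; mL_B] = S·[w00; w01] and [mR_A; mR_B] = S·[w10; w11]:
  w00 = -1/2, w01 = 0, w10 = -1/2, w11 = -1

-1/2 0 -1/2 -1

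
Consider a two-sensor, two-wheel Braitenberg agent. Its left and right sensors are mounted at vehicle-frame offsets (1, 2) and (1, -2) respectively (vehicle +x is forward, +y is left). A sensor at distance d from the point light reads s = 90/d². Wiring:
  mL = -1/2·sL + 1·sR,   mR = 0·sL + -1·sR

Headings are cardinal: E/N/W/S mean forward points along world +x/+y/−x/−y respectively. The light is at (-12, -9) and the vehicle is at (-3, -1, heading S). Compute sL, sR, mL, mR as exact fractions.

left sensor world pos  = (-1, -2); dL² = 170
right sensor world pos = (-5, -2); dR² = 98
sL = 90/170 = 9/17
sR = 90/98 = 45/49
mL = -1/2·sL + 1·sR = 1089/1666
mR = 0·sL + -1·sR = -45/49

9/17 45/49 1089/1666 -45/49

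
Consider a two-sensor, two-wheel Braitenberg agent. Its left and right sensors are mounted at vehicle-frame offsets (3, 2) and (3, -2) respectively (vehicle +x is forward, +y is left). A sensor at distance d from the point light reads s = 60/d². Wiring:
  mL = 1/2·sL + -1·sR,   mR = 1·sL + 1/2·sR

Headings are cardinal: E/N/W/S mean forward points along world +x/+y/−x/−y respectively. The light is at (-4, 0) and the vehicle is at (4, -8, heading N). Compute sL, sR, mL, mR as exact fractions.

left sensor world pos  = (2, -5); dL² = 61
right sensor world pos = (6, -5); dR² = 125
sL = 60/61 = 60/61
sR = 60/125 = 12/25
mL = 1/2·sL + -1·sR = 18/1525
mR = 1·sL + 1/2·sR = 1866/1525

60/61 12/25 18/1525 1866/1525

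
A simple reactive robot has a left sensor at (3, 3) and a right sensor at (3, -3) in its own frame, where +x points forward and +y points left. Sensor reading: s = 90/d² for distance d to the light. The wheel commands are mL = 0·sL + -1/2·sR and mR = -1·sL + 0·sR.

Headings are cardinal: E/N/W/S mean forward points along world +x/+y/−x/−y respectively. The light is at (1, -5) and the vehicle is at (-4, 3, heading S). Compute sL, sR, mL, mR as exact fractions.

left sensor world pos  = (-1, 0); dL² = 29
right sensor world pos = (-7, 0); dR² = 89
sL = 90/29 = 90/29
sR = 90/89 = 90/89
mL = 0·sL + -1/2·sR = -45/89
mR = -1·sL + 0·sR = -90/29

90/29 90/89 -45/89 -90/29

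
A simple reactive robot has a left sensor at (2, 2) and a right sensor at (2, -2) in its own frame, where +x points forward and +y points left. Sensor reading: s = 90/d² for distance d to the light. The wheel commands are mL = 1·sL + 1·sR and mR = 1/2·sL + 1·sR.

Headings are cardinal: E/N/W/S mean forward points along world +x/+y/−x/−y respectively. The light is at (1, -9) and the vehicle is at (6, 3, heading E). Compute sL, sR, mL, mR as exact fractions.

left sensor world pos  = (8, 5); dL² = 245
right sensor world pos = (8, 1); dR² = 149
sL = 90/245 = 18/49
sR = 90/149 = 90/149
mL = 1·sL + 1·sR = 7092/7301
mR = 1/2·sL + 1·sR = 5751/7301

18/49 90/149 7092/7301 5751/7301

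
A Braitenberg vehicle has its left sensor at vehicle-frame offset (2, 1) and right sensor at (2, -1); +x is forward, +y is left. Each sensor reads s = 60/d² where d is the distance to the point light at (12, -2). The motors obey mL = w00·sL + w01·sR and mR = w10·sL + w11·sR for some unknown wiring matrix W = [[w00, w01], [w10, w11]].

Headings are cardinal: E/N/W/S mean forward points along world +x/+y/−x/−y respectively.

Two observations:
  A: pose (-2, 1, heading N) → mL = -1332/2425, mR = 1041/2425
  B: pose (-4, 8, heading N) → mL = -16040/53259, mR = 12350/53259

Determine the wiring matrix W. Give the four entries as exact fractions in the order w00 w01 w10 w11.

obs A: pose=(-2,1,N) → sL=6/25, sR=30/97, mL=-1332/2425, mR=1041/2425
obs B: pose=(-4,8,N) → sL=60/433, sR=20/123, mL=-16040/53259, mR=12350/53259
sensor matrix S = [[6/25, 30/97], [60/433, 20/123]]; det S = -32992/8610205
solve [mL_A; mL_B] = S·[w00; w01] and [mR_A; mR_B] = S·[w10; w11]:
  w00 = -1, w01 = -1, w10 = 1/2, w11 = 1

-1 -1 1/2 1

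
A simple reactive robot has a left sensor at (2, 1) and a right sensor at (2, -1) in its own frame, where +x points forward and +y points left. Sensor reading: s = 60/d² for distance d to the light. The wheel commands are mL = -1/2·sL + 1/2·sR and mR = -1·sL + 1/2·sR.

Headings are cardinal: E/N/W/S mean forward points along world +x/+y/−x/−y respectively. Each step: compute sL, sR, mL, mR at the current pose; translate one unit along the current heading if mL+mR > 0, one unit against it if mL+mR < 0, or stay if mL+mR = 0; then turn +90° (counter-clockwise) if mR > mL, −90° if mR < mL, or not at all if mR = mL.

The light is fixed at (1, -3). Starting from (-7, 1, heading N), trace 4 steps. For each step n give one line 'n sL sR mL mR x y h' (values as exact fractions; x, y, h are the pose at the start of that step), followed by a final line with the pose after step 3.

n=0: pose=(-7,1,N); sL=20/39, sR=12/17; mL=64/663, mR=-106/663; mL+mR=-14/221 → advance -1; mR−mL=-10/39 → turn -1·90°
n=1: pose=(-7,0,E); sL=15/13, sR=3/2; mL=9/52, mR=-21/52; mL+mR=-3/13 → advance -1; mR−mL=-15/26 → turn -1·90°
n=2: pose=(-8,0,S); sL=12/13, sR=60/101; mL=-216/1313, mR=-822/1313; mL+mR=-1038/1313 → advance -1; mR−mL=-6/13 → turn -1·90°
n=3: pose=(-8,1,W); sL=6/13, sR=30/73; mL=-24/949, mR=-243/949; mL+mR=-267/949 → advance -1; mR−mL=-3/13 → turn -1·90°

0 20/39 12/17 64/663 -106/663 -7 1 N
1 15/13 3/2 9/52 -21/52 -7 0 E
2 12/13 60/101 -216/1313 -822/1313 -8 0 S
3 6/13 30/73 -24/949 -243/949 -8 1 W
final -7 1 N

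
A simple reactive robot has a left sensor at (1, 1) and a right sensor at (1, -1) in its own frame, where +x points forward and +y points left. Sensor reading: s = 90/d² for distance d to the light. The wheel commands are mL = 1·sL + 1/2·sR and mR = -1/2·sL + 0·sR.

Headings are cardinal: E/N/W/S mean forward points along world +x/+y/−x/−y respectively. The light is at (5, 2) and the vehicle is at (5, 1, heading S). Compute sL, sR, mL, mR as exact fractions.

18 18 27 -9

left sensor world pos  = (6, 0); dL² = 5
right sensor world pos = (4, 0); dR² = 5
sL = 90/5 = 18
sR = 90/5 = 18
mL = 1·sL + 1/2·sR = 27
mR = -1/2·sL + 0·sR = -9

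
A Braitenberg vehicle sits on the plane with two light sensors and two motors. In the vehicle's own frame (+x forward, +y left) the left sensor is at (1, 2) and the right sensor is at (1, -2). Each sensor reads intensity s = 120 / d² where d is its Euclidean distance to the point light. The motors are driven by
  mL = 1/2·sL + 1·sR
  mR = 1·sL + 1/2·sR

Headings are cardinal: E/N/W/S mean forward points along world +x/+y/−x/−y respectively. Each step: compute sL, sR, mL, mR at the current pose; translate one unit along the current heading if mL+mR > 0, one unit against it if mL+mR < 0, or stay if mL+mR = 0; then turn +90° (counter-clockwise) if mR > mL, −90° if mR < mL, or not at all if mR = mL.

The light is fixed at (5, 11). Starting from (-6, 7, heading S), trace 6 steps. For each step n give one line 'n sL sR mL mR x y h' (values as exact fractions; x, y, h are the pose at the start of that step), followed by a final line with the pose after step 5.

0 60/53 60/97 6090/5141 7410/5141 -6 7 S
1 120/109 120/149 22020/16241 24420/16241 -6 6 E
2 3/4 3/2 15/8 3/2 -5 6 N
3 24/17 40/39 1148/663 1276/663 -5 7 E
4 12/13 60/29 954/377 738/377 -4 7 N
5 24/13 120/89 2628/1157 2916/1157 -4 8 E
final -3 8 N

n=0: pose=(-6,7,S); sL=60/53, sR=60/97; mL=6090/5141, mR=7410/5141; mL+mR=13500/5141 → advance +1; mR−mL=1320/5141 → turn +1·90°
n=1: pose=(-6,6,E); sL=120/109, sR=120/149; mL=22020/16241, mR=24420/16241; mL+mR=46440/16241 → advance +1; mR−mL=2400/16241 → turn +1·90°
n=2: pose=(-5,6,N); sL=3/4, sR=3/2; mL=15/8, mR=3/2; mL+mR=27/8 → advance +1; mR−mL=-3/8 → turn -1·90°
n=3: pose=(-5,7,E); sL=24/17, sR=40/39; mL=1148/663, mR=1276/663; mL+mR=808/221 → advance +1; mR−mL=128/663 → turn +1·90°
n=4: pose=(-4,7,N); sL=12/13, sR=60/29; mL=954/377, mR=738/377; mL+mR=1692/377 → advance +1; mR−mL=-216/377 → turn -1·90°
n=5: pose=(-4,8,E); sL=24/13, sR=120/89; mL=2628/1157, mR=2916/1157; mL+mR=5544/1157 → advance +1; mR−mL=288/1157 → turn +1·90°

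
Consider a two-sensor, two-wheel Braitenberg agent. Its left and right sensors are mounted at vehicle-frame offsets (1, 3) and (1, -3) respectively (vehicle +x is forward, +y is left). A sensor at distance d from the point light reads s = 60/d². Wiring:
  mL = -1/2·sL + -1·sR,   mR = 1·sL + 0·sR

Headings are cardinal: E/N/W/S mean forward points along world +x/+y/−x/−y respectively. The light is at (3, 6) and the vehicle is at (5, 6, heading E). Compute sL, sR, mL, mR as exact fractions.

left sensor world pos  = (6, 9); dL² = 18
right sensor world pos = (6, 3); dR² = 18
sL = 60/18 = 10/3
sR = 60/18 = 10/3
mL = -1/2·sL + -1·sR = -5
mR = 1·sL + 0·sR = 10/3

10/3 10/3 -5 10/3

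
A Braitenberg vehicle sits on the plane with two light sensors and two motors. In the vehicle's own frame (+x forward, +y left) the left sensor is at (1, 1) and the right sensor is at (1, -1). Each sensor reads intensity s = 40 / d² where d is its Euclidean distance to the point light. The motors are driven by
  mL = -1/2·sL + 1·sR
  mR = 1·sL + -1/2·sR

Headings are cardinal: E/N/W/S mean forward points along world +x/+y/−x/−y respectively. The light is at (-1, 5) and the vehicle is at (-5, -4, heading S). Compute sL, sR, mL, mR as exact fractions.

40/109 8/25 372/2725 564/2725

left sensor world pos  = (-4, -5); dL² = 109
right sensor world pos = (-6, -5); dR² = 125
sL = 40/109 = 40/109
sR = 40/125 = 8/25
mL = -1/2·sL + 1·sR = 372/2725
mR = 1·sL + -1/2·sR = 564/2725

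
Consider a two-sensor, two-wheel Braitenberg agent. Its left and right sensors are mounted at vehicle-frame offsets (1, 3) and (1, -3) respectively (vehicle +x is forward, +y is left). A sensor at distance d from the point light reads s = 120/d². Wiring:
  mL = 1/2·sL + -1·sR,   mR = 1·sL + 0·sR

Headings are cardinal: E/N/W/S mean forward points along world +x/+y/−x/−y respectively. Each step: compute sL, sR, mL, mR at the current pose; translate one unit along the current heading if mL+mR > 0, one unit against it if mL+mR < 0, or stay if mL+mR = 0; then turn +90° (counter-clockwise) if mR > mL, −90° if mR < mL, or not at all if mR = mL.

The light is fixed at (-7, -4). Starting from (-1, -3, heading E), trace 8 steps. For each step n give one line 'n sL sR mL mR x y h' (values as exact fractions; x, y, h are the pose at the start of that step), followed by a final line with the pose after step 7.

0 24/13 120/53 -924/689 24/13 -1 -3 E
1 6 15/13 24/13 6 0 -3 N
2 120/37 120/61 -780/2257 120/37 0 -2 W
3 60/41 12 -462/41 60/41 -1 -2 S
4 24/17 120/49 -1452/833 24/17 -1 -1 E
5 6 3/2 3/2 6 -2 -1 N
6 120/17 24/13 372/221 120/17 -2 0 W
7 60/29 12 -318/29 60/29 -3 0 S
final -3 1 E

n=0: pose=(-1,-3,E); sL=24/13, sR=120/53; mL=-924/689, mR=24/13; mL+mR=348/689 → advance +1; mR−mL=2196/689 → turn +1·90°
n=1: pose=(0,-3,N); sL=6, sR=15/13; mL=24/13, mR=6; mL+mR=102/13 → advance +1; mR−mL=54/13 → turn +1·90°
n=2: pose=(0,-2,W); sL=120/37, sR=120/61; mL=-780/2257, mR=120/37; mL+mR=6540/2257 → advance +1; mR−mL=8100/2257 → turn +1·90°
n=3: pose=(-1,-2,S); sL=60/41, sR=12; mL=-462/41, mR=60/41; mL+mR=-402/41 → advance -1; mR−mL=522/41 → turn +1·90°
n=4: pose=(-1,-1,E); sL=24/17, sR=120/49; mL=-1452/833, mR=24/17; mL+mR=-276/833 → advance -1; mR−mL=2628/833 → turn +1·90°
n=5: pose=(-2,-1,N); sL=6, sR=3/2; mL=3/2, mR=6; mL+mR=15/2 → advance +1; mR−mL=9/2 → turn +1·90°
n=6: pose=(-2,0,W); sL=120/17, sR=24/13; mL=372/221, mR=120/17; mL+mR=1932/221 → advance +1; mR−mL=1188/221 → turn +1·90°
n=7: pose=(-3,0,S); sL=60/29, sR=12; mL=-318/29, mR=60/29; mL+mR=-258/29 → advance -1; mR−mL=378/29 → turn +1·90°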